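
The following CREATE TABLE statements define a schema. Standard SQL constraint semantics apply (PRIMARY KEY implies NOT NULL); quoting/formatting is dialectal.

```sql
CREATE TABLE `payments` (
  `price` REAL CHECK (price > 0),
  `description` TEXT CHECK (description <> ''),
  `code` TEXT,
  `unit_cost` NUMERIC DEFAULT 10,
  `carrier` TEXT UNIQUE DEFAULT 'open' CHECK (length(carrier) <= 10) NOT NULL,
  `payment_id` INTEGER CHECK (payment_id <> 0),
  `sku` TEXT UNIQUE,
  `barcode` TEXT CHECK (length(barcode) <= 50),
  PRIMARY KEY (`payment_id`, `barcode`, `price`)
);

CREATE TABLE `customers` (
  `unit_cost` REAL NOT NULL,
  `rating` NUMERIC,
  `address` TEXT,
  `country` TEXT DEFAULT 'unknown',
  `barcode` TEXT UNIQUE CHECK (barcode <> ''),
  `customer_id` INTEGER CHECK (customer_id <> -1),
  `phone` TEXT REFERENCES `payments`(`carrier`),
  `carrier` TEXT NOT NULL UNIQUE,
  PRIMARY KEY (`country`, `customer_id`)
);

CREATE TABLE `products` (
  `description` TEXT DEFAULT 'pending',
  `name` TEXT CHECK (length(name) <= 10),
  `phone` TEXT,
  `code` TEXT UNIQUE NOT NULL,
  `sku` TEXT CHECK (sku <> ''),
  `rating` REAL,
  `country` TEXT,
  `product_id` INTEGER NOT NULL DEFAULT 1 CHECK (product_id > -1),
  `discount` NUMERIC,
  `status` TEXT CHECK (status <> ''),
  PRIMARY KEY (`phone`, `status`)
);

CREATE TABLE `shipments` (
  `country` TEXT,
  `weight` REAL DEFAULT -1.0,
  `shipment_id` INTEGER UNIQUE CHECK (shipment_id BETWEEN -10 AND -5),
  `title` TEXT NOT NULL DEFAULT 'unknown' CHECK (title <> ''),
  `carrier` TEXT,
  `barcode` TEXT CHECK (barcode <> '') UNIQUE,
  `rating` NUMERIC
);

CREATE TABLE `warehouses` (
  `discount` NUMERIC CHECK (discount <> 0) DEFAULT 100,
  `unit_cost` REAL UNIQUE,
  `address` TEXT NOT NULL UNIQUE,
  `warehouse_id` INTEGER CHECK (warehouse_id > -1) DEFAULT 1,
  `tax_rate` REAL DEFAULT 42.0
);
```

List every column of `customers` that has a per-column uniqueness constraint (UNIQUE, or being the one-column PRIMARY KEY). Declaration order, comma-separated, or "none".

barcode, carrier

- unit_cost: no UNIQUE or single-column PK constraint.
- rating: no UNIQUE or single-column PK constraint.
- address: no UNIQUE or single-column PK constraint.
- country: part of a composite PRIMARY KEY — only the tuple is unique, not this column on its own.
- barcode: declared UNIQUE → unique.
- customer_id: part of a composite PRIMARY KEY — only the tuple is unique, not this column on its own.
- phone: no UNIQUE or single-column PK constraint.
- carrier: declared UNIQUE → unique.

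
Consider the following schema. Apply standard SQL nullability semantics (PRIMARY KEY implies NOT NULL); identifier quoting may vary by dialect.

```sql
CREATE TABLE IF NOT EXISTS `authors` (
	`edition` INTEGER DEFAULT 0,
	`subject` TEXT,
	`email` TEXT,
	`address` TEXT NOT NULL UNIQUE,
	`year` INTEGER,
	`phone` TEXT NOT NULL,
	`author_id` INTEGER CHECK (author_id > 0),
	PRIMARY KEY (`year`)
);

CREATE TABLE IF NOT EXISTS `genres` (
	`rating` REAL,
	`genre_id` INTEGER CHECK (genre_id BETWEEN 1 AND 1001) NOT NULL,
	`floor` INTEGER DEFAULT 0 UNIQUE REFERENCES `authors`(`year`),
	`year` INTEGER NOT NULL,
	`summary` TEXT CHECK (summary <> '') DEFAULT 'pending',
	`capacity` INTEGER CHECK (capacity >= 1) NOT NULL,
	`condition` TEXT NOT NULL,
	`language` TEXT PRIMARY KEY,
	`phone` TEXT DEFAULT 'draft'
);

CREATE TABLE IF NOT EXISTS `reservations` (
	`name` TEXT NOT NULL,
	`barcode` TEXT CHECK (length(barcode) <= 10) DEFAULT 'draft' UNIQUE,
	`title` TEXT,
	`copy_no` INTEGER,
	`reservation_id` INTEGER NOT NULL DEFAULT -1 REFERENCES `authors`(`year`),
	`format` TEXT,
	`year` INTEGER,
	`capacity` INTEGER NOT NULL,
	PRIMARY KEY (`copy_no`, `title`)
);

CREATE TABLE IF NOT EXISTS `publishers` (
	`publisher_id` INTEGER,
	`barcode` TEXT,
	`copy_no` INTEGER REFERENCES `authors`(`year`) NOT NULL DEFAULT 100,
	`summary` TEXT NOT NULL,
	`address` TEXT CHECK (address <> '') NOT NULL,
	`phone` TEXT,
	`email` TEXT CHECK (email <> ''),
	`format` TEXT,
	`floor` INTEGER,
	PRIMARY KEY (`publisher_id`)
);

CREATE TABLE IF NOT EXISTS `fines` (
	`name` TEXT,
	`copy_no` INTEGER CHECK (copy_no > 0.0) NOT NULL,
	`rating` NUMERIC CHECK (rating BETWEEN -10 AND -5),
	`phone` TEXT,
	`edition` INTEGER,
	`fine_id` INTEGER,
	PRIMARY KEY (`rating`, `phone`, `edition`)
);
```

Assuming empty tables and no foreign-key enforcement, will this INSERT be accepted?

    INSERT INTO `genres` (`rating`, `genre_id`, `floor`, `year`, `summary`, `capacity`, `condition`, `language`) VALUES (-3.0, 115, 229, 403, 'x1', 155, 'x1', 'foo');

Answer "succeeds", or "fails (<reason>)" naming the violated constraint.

NOT NULL columns: capacity is supplied; condition is supplied; genre_id is supplied; language is supplied; year is supplied.
CHECK constraints: 115 satisfies (genre_id BETWEEN 1 AND 1001); 'x1' satisfies (summary <> ''); 155 satisfies (capacity >= 1).
No constraint is violated.

succeeds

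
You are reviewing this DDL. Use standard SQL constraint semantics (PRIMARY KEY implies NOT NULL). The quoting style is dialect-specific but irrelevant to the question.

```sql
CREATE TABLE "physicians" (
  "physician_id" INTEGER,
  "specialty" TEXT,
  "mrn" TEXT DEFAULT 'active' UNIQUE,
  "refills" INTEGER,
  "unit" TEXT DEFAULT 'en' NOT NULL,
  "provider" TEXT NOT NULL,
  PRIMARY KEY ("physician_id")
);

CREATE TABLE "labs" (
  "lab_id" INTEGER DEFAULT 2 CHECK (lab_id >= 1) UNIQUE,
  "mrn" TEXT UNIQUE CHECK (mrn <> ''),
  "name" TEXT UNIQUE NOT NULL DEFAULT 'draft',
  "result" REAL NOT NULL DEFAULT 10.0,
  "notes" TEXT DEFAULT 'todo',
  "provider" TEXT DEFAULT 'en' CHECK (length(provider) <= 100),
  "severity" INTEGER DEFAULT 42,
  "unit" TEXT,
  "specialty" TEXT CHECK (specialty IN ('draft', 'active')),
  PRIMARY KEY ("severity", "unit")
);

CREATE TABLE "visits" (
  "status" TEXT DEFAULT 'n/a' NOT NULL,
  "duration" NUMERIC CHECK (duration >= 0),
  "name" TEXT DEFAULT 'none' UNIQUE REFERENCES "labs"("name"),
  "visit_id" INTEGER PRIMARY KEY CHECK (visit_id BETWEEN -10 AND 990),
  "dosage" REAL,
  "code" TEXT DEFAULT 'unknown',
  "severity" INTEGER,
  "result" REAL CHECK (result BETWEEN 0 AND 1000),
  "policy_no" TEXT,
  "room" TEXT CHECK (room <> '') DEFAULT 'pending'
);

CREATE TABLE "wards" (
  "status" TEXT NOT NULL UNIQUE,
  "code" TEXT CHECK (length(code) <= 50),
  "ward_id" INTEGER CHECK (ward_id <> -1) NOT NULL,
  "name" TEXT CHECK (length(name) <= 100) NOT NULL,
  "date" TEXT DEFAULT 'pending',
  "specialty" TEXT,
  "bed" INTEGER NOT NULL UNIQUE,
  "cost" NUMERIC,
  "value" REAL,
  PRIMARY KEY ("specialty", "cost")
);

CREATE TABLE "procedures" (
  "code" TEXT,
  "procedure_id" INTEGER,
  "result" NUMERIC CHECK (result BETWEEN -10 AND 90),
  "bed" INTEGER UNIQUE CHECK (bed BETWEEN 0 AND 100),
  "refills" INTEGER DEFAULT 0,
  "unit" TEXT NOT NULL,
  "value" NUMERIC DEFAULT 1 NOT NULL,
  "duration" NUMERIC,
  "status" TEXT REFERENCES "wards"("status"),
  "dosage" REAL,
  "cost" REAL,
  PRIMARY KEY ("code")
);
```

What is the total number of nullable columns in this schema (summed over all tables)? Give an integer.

27

physicians: 3 nullable (specialty, mrn, refills — PK (physician_id) and explicit NOT NULL columns excluded).
labs: 5 nullable (lab_id, mrn, notes, provider, specialty — PK (severity, unit) and explicit NOT NULL columns excluded).
visits: 8 nullable (duration, name, dosage, code, severity, result, policy_no, room — PK (visit_id) and explicit NOT NULL columns excluded).
wards: 3 nullable (code, date, value — PK (specialty, cost) and explicit NOT NULL columns excluded).
procedures: 8 nullable (procedure_id, result, bed, refills, duration, status, dosage, cost — PK (code) and explicit NOT NULL columns excluded).
Total: 3 + 5 + 8 + 3 + 8 = 27.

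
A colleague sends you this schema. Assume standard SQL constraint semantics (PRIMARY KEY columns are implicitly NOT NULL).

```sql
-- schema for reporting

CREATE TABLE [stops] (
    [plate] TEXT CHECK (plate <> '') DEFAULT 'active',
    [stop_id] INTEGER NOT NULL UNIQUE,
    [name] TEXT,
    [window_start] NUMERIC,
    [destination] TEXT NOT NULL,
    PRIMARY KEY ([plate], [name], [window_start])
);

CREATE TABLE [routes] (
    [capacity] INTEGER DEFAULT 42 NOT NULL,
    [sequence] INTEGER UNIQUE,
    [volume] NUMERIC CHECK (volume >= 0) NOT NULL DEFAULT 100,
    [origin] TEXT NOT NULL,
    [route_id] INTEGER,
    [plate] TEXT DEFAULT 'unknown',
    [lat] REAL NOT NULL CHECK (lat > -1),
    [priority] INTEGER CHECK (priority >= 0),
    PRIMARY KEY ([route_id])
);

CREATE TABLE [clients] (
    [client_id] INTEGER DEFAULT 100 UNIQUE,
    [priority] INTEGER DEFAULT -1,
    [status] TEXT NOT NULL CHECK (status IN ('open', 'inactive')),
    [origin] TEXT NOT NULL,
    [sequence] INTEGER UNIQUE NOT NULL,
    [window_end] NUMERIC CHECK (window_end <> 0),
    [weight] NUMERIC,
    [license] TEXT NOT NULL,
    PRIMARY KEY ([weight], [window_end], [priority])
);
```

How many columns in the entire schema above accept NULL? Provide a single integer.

stops: 0 nullable (none — PK (plate, name, window_start) and explicit NOT NULL columns excluded).
routes: 3 nullable (sequence, plate, priority — PK (route_id) and explicit NOT NULL columns excluded).
clients: 1 nullable (client_id — PK (weight, window_end, priority) and explicit NOT NULL columns excluded).
Total: 0 + 3 + 1 = 4.

4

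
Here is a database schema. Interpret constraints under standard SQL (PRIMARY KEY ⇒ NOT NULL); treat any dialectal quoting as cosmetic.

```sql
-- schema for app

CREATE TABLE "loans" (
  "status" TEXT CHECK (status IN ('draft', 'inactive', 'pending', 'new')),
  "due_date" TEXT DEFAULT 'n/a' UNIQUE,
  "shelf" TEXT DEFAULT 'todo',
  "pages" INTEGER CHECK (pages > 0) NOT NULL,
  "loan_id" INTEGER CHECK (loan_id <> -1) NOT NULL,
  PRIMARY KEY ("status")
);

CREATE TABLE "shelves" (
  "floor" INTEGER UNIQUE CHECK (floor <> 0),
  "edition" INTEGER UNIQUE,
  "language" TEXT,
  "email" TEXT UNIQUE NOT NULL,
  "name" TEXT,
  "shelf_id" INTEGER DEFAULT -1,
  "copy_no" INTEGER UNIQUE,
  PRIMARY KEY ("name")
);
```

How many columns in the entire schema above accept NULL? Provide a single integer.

loans: 2 nullable (due_date, shelf — PK (status) and explicit NOT NULL columns excluded).
shelves: 5 nullable (floor, edition, language, shelf_id, copy_no — PK (name) and explicit NOT NULL columns excluded).
Total: 2 + 5 = 7.

7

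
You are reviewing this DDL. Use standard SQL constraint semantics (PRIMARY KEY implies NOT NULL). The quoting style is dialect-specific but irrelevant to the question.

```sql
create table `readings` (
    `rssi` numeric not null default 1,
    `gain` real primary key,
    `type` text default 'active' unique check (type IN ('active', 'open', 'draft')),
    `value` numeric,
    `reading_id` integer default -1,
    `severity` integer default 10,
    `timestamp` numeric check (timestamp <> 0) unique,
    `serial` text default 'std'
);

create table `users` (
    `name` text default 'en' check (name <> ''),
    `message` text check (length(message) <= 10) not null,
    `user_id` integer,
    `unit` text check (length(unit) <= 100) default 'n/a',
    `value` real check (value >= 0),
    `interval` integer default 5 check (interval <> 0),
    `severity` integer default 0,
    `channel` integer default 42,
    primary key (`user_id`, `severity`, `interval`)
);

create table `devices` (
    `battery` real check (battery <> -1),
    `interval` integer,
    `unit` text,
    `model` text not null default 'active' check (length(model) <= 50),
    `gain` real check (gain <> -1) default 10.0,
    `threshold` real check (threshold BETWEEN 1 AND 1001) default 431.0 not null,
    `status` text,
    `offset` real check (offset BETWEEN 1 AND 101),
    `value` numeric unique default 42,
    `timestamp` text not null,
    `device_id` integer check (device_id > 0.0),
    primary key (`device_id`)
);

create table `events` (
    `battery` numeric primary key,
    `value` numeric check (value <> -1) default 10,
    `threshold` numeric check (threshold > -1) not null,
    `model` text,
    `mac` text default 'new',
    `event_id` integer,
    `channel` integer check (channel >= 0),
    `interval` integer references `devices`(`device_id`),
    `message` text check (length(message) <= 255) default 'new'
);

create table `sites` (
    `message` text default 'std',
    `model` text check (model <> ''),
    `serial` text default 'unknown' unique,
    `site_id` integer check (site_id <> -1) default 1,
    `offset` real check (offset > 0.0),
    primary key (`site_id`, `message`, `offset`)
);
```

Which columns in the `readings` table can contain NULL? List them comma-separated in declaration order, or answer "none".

type, value, reading_id, severity, timestamp, serial

- rssi: declared NOT NULL → not nullable.
- gain: part of the PRIMARY KEY, which implies NOT NULL → not nullable.
- type: CHECK does not forbid NULL (a CHECK constraint passes when its expression is NULL) → nullable.
- value: no NOT NULL constraint applies → nullable.
- reading_id: DEFAULT only fills an omitted column; an explicit NULL is still allowed → nullable.
- severity: DEFAULT only fills an omitted column; an explicit NULL is still allowed → nullable.
- timestamp: CHECK does not forbid NULL (a CHECK constraint passes when its expression is NULL) → nullable.
- serial: DEFAULT only fills an omitted column; an explicit NULL is still allowed → nullable.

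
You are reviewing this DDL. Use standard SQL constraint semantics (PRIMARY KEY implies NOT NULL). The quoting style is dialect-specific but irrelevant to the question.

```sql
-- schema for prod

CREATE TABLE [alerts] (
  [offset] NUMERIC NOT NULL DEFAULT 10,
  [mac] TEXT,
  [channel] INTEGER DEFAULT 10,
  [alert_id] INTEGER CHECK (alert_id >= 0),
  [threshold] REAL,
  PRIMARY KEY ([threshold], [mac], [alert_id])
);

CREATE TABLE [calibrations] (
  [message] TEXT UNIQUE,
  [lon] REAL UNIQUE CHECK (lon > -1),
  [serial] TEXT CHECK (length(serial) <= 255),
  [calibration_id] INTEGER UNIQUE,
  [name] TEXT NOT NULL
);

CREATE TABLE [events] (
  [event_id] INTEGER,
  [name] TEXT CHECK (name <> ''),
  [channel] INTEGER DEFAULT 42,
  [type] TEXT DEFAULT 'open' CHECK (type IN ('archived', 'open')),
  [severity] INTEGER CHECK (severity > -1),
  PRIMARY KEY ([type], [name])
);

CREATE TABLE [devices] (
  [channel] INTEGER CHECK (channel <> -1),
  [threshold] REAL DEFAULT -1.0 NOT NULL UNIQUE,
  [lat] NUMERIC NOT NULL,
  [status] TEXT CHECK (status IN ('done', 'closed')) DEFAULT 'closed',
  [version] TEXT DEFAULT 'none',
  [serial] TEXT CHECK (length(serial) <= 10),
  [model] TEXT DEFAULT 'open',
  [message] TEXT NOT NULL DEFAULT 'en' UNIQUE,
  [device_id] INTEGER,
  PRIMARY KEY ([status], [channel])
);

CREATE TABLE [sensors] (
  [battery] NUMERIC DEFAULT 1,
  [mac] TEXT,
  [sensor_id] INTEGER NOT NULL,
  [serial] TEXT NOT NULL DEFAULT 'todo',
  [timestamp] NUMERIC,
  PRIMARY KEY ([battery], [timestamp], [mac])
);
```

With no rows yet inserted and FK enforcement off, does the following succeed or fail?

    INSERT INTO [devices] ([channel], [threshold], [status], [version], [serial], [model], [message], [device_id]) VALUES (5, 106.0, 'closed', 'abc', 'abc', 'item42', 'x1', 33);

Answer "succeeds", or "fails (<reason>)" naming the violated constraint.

lat is omitted from the column list and has no DEFAULT, so it would receive NULL.
But lat is declared NOT NULL.

fails (NOT NULL on lat)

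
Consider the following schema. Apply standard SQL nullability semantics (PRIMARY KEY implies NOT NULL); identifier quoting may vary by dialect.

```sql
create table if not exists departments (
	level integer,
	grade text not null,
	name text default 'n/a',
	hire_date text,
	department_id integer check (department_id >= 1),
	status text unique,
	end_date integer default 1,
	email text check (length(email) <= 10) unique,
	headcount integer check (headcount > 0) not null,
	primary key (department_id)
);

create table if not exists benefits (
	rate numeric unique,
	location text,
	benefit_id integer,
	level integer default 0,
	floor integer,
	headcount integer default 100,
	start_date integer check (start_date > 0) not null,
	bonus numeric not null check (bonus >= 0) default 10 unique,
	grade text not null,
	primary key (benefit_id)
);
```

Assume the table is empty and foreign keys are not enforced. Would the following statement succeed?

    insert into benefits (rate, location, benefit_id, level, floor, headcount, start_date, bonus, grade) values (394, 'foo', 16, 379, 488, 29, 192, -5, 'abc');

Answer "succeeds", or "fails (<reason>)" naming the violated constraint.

fails (CHECK on bonus)

The value -5 for bonus violates CHECK (bonus >= 0).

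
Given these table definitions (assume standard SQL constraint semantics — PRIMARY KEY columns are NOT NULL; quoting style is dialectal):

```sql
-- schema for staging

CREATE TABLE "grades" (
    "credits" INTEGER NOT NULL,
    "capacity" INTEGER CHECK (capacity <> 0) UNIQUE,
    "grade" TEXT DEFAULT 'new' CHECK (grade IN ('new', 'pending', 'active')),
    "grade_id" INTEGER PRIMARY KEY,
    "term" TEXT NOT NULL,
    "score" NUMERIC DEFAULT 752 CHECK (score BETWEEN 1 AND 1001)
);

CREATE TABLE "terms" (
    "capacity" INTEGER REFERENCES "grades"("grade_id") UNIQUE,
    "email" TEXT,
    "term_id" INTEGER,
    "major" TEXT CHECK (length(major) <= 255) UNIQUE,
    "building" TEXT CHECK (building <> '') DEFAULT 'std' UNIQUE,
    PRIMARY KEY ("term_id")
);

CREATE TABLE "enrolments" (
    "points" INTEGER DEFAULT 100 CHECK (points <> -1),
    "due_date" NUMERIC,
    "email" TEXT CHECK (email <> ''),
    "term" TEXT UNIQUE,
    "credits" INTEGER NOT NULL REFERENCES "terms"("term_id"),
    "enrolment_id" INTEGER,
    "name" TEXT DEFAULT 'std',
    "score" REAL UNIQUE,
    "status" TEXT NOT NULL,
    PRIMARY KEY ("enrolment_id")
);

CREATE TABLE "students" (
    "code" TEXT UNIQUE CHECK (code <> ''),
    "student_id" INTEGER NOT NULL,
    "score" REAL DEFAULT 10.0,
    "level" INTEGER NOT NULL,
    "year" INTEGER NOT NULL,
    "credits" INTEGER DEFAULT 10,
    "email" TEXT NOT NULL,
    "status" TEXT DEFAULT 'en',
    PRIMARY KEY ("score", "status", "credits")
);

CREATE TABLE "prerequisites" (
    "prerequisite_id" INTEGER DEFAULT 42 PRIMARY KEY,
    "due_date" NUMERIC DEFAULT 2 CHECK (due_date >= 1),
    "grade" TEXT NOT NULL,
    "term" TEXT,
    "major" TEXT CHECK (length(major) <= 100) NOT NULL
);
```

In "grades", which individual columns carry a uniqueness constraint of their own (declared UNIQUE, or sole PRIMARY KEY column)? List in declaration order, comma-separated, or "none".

capacity, grade_id

- credits: no UNIQUE or single-column PK constraint.
- capacity: declared UNIQUE → unique.
- grade: no UNIQUE or single-column PK constraint.
- grade_id: single-column PRIMARY KEY → unique.
- term: no UNIQUE or single-column PK constraint.
- score: no UNIQUE or single-column PK constraint.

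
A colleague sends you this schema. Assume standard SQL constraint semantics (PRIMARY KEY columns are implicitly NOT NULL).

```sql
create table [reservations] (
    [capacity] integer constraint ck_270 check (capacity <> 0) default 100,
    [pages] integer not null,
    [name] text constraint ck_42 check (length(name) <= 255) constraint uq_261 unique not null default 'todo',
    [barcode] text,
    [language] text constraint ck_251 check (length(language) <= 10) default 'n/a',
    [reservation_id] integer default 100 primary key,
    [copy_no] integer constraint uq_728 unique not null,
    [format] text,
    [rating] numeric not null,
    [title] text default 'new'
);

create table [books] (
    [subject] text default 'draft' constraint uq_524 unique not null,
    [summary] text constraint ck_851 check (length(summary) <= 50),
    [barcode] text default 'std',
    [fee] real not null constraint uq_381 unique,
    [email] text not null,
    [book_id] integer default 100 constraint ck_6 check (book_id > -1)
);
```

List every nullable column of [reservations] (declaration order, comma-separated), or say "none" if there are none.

- capacity: CHECK does not forbid NULL (a CHECK constraint passes when its expression is NULL) → nullable.
- pages: declared NOT NULL → not nullable.
- name: declared NOT NULL → not nullable.
- barcode: no NOT NULL constraint applies → nullable.
- language: CHECK does not forbid NULL (a CHECK constraint passes when its expression is NULL) → nullable.
- reservation_id: part of the PRIMARY KEY, which implies NOT NULL → not nullable.
- copy_no: declared NOT NULL → not nullable.
- format: no NOT NULL constraint applies → nullable.
- rating: declared NOT NULL → not nullable.
- title: DEFAULT only fills an omitted column; an explicit NULL is still allowed → nullable.

capacity, barcode, language, format, title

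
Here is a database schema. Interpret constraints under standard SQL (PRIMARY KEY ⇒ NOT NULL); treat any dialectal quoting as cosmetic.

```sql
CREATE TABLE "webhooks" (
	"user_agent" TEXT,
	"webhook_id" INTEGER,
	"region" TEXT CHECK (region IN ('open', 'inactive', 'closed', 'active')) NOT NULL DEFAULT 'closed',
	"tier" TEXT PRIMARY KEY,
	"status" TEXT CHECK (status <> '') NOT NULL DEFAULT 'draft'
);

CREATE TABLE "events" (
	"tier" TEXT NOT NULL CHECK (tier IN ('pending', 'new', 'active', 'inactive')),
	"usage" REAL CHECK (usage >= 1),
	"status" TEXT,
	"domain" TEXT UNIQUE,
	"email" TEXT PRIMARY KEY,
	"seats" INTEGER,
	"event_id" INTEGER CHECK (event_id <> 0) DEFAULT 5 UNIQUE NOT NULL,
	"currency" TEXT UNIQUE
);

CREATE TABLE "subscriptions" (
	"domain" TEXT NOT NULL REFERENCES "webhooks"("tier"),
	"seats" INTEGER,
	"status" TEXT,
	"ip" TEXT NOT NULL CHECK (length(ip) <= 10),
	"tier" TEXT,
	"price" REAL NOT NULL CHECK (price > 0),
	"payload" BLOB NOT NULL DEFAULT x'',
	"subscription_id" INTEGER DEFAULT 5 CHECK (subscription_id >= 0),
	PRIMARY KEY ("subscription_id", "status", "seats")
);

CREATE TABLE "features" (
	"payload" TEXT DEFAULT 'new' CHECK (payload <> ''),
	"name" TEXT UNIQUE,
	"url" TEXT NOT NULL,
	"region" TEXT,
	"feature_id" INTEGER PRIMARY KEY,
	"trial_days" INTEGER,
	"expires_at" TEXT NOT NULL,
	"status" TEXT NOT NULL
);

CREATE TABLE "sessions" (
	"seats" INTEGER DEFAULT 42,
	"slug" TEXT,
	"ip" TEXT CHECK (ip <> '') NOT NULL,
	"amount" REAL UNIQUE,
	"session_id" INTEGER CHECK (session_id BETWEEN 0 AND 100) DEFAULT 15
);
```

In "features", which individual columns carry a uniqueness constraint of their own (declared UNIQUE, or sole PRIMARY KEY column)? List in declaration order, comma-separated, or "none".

- payload: no UNIQUE or single-column PK constraint.
- name: declared UNIQUE → unique.
- url: no UNIQUE or single-column PK constraint.
- region: no UNIQUE or single-column PK constraint.
- feature_id: single-column PRIMARY KEY → unique.
- trial_days: no UNIQUE or single-column PK constraint.
- expires_at: no UNIQUE or single-column PK constraint.
- status: no UNIQUE or single-column PK constraint.

name, feature_id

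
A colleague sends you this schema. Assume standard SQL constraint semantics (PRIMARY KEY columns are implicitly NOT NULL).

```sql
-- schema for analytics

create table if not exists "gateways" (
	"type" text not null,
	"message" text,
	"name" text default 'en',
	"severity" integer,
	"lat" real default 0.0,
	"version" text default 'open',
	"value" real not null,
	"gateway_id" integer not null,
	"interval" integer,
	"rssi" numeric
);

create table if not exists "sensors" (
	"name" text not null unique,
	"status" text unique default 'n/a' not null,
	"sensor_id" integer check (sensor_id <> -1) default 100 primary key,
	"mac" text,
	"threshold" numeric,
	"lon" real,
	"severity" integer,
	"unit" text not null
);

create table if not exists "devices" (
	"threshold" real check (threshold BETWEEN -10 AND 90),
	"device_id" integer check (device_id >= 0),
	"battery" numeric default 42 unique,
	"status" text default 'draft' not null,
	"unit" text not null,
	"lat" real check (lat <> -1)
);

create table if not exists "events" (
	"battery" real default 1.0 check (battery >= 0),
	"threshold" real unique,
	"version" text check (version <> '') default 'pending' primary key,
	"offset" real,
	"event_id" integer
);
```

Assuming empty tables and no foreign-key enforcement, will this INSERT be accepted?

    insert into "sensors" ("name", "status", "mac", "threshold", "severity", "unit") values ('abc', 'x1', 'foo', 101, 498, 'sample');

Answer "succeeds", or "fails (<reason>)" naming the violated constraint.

succeeds

NOT NULL columns: name is supplied; sensor_id defaults to 100; status is supplied; unit is supplied.
No constraint is violated.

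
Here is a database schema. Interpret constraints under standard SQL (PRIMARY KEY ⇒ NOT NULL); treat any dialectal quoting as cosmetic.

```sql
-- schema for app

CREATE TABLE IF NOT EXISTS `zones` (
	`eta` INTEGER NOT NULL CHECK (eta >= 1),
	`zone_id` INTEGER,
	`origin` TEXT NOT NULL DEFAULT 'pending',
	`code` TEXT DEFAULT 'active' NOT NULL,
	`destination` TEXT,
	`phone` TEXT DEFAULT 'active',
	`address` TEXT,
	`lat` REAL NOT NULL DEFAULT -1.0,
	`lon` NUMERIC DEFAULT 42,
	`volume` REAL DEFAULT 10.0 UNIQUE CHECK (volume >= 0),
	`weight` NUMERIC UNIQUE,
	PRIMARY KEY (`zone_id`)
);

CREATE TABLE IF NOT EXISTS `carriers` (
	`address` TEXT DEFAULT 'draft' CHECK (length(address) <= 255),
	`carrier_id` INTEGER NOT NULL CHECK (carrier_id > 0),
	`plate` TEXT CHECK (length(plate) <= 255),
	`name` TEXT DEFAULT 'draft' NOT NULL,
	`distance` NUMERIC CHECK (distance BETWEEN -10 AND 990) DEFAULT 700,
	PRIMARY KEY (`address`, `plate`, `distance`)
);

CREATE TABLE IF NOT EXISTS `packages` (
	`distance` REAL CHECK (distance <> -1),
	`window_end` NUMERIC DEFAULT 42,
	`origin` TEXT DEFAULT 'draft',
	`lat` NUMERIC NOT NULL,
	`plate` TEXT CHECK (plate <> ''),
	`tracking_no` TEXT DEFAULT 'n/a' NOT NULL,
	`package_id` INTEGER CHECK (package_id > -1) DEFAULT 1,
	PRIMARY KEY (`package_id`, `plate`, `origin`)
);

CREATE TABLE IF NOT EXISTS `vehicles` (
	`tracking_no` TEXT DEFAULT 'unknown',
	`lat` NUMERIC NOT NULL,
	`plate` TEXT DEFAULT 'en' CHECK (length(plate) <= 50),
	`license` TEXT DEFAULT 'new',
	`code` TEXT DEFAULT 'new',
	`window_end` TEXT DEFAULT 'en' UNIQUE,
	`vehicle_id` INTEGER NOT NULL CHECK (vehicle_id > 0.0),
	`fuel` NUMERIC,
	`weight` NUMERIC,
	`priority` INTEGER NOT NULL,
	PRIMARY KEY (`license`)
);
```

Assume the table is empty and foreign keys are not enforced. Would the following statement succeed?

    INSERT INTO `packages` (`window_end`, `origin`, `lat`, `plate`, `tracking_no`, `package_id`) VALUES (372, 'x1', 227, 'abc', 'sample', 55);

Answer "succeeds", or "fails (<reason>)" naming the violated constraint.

succeeds

NOT NULL columns: lat is supplied; origin is supplied; package_id is supplied; plate is supplied; tracking_no is supplied.
CHECK constraints: 'abc' satisfies (plate <> ''); 55 satisfies (package_id > -1).
No constraint is violated.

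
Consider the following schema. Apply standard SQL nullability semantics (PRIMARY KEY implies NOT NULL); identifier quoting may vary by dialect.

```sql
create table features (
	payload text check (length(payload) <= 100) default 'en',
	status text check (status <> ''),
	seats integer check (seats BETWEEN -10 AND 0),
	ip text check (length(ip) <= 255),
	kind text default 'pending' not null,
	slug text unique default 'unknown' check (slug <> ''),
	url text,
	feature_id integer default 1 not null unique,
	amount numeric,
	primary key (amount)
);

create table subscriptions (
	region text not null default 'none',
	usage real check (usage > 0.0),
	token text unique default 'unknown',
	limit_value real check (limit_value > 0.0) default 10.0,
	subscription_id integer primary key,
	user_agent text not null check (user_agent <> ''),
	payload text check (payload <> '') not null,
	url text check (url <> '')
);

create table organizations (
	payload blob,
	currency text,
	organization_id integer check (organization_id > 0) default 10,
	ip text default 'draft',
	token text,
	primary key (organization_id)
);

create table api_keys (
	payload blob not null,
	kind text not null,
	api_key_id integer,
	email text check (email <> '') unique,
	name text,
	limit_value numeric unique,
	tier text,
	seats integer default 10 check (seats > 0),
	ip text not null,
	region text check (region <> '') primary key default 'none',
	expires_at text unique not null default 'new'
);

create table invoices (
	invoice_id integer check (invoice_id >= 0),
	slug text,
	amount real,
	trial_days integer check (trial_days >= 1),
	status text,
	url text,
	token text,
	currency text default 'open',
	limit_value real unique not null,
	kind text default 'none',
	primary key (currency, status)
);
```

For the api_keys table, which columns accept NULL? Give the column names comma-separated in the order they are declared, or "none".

- payload: declared NOT NULL → not nullable.
- kind: declared NOT NULL → not nullable.
- api_key_id: no NOT NULL constraint applies → nullable.
- email: CHECK does not forbid NULL (a CHECK constraint passes when its expression is NULL) → nullable.
- name: no NOT NULL constraint applies → nullable.
- limit_value: UNIQUE does not imply NOT NULL → nullable.
- tier: no NOT NULL constraint applies → nullable.
- seats: CHECK does not forbid NULL (a CHECK constraint passes when its expression is NULL) → nullable.
- ip: declared NOT NULL → not nullable.
- region: part of the PRIMARY KEY, which implies NOT NULL → not nullable.
- expires_at: declared NOT NULL → not nullable.

api_key_id, email, name, limit_value, tier, seats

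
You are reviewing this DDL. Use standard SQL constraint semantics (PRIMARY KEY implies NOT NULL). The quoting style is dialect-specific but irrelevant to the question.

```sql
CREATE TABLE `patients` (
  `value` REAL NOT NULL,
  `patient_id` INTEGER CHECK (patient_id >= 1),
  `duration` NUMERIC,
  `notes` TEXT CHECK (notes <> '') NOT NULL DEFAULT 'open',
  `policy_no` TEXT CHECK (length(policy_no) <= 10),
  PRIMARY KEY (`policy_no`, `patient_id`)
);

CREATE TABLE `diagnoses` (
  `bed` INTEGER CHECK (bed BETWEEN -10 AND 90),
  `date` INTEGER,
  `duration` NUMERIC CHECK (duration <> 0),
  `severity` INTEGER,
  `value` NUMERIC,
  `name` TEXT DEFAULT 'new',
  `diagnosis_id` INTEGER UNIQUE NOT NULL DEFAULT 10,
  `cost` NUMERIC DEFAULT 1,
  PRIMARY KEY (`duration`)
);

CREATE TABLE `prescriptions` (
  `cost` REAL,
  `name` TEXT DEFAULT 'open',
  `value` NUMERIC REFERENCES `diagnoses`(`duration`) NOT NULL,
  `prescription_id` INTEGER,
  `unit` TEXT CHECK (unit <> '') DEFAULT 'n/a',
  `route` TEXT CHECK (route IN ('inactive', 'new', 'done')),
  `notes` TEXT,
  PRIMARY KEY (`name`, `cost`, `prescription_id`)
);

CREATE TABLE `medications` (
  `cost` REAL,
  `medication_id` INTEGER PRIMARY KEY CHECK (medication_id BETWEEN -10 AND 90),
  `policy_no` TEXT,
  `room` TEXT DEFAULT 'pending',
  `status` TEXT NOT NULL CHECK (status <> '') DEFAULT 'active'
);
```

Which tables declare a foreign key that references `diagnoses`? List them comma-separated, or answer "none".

prescriptions

- prescriptions.value references diagnoses(duration).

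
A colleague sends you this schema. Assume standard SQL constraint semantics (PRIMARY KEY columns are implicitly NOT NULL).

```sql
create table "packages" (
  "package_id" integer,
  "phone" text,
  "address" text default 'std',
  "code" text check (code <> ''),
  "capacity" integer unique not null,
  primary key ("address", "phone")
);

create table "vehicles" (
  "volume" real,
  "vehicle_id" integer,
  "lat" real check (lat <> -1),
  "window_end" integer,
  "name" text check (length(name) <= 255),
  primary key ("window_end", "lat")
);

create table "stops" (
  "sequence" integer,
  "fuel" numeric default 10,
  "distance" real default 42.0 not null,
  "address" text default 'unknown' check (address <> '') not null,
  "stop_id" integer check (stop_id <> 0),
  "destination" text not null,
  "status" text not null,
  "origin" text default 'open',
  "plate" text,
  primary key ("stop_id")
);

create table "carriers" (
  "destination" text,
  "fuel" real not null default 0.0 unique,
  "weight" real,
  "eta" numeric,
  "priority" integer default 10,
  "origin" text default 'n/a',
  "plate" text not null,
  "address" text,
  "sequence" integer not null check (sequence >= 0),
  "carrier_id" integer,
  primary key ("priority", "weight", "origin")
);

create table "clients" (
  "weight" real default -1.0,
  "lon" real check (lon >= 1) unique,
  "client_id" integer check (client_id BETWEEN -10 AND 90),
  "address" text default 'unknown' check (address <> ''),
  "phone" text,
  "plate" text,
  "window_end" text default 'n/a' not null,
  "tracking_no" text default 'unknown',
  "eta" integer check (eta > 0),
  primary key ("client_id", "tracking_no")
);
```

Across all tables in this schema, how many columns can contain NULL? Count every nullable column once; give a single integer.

packages: 2 nullable (package_id, code — PK (address, phone) and explicit NOT NULL columns excluded).
vehicles: 3 nullable (volume, vehicle_id, name — PK (window_end, lat) and explicit NOT NULL columns excluded).
stops: 4 nullable (sequence, fuel, origin, plate — PK (stop_id) and explicit NOT NULL columns excluded).
carriers: 4 nullable (destination, eta, address, carrier_id — PK (priority, weight, origin) and explicit NOT NULL columns excluded).
clients: 6 nullable (weight, lon, address, phone, plate, eta — PK (client_id, tracking_no) and explicit NOT NULL columns excluded).
Total: 2 + 3 + 4 + 4 + 6 = 19.

19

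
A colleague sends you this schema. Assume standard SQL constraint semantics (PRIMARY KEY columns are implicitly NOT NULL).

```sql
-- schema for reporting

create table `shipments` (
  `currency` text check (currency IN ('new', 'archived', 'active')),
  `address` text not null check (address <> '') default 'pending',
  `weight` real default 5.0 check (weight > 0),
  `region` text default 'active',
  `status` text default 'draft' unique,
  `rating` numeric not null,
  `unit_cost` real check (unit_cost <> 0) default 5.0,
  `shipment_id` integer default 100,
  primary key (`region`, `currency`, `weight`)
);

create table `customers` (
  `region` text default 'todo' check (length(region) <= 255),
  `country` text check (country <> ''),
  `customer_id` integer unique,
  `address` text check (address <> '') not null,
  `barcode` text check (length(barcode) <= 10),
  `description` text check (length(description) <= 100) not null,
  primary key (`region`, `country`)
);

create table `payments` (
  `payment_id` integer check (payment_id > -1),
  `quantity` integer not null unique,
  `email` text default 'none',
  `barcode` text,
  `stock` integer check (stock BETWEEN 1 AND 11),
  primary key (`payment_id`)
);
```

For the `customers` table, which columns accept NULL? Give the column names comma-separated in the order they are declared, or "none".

customer_id, barcode

- region: part of the PRIMARY KEY, which implies NOT NULL → not nullable.
- country: part of the PRIMARY KEY, which implies NOT NULL → not nullable.
- customer_id: UNIQUE does not imply NOT NULL → nullable.
- address: declared NOT NULL → not nullable.
- barcode: CHECK does not forbid NULL (a CHECK constraint passes when its expression is NULL) → nullable.
- description: declared NOT NULL → not nullable.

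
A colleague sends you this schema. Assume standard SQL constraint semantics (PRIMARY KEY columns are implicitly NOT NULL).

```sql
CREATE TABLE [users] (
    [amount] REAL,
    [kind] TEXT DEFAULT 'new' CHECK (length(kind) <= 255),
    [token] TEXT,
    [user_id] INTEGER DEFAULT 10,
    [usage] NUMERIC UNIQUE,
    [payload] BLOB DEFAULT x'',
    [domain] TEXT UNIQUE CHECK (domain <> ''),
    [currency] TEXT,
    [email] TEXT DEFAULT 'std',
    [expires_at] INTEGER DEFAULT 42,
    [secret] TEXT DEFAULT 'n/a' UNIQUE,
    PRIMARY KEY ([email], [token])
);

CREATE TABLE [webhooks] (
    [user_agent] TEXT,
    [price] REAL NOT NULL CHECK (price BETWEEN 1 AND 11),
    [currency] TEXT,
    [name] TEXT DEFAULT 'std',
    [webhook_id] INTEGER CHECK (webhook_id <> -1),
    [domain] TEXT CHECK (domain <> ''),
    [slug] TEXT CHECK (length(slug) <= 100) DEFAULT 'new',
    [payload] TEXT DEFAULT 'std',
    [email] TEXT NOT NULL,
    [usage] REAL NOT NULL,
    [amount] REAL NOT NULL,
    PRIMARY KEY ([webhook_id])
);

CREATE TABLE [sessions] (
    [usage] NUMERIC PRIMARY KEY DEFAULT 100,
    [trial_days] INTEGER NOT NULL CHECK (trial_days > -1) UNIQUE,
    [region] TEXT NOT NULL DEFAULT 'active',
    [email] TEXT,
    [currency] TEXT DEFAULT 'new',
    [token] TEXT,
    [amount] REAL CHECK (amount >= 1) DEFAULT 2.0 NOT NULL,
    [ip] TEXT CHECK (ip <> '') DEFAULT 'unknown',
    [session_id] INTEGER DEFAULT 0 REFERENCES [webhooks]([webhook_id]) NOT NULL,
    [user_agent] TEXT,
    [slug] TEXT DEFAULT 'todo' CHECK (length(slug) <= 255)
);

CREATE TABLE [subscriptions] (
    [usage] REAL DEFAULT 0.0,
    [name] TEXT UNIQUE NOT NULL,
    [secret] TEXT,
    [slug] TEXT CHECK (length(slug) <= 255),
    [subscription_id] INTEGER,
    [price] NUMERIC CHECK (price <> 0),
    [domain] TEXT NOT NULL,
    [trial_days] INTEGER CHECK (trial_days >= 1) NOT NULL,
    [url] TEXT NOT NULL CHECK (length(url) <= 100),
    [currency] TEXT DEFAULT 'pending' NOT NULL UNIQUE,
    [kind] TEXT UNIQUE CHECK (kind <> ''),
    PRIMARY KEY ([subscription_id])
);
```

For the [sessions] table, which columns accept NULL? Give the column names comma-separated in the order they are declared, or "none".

email, currency, token, ip, user_agent, slug

- usage: part of the PRIMARY KEY, which implies NOT NULL → not nullable.
- trial_days: declared NOT NULL → not nullable.
- region: declared NOT NULL → not nullable.
- email: no NOT NULL constraint applies → nullable.
- currency: DEFAULT only fills an omitted column; an explicit NULL is still allowed → nullable.
- token: no NOT NULL constraint applies → nullable.
- amount: declared NOT NULL → not nullable.
- ip: CHECK does not forbid NULL (a CHECK constraint passes when its expression is NULL) → nullable.
- session_id: declared NOT NULL → not nullable.
- user_agent: no NOT NULL constraint applies → nullable.
- slug: CHECK does not forbid NULL (a CHECK constraint passes when its expression is NULL) → nullable.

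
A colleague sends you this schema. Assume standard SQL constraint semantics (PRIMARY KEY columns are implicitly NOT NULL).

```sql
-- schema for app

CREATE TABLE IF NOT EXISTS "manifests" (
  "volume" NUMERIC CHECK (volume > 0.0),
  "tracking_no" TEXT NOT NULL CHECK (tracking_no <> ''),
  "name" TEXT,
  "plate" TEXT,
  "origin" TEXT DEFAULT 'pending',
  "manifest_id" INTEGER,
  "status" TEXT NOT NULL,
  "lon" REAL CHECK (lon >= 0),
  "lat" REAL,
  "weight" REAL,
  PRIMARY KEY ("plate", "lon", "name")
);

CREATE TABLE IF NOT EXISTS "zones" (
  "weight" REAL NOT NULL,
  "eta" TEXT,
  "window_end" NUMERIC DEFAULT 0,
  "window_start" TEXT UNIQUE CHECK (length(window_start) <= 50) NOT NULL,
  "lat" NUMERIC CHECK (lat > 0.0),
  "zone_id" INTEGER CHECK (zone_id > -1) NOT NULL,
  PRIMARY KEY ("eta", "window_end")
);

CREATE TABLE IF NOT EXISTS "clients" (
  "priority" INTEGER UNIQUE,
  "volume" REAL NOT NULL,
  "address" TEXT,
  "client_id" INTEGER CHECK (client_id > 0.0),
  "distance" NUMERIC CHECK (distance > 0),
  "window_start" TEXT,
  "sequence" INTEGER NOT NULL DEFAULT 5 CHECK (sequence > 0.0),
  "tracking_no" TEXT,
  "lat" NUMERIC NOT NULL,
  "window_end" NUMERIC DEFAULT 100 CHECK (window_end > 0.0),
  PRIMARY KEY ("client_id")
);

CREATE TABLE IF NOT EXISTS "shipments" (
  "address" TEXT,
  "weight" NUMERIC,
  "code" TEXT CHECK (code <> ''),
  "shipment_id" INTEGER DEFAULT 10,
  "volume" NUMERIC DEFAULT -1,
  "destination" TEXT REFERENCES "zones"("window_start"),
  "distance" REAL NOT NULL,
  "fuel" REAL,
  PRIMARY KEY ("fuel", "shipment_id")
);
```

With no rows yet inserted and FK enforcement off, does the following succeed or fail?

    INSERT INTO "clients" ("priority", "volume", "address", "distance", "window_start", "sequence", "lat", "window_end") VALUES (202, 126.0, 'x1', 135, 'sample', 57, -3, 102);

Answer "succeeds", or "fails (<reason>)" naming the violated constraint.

fails (NOT NULL on client_id)

client_id is omitted from the column list and has no DEFAULT, so it would receive NULL.
But client_id is part of the PRIMARY KEY (implied NOT NULL).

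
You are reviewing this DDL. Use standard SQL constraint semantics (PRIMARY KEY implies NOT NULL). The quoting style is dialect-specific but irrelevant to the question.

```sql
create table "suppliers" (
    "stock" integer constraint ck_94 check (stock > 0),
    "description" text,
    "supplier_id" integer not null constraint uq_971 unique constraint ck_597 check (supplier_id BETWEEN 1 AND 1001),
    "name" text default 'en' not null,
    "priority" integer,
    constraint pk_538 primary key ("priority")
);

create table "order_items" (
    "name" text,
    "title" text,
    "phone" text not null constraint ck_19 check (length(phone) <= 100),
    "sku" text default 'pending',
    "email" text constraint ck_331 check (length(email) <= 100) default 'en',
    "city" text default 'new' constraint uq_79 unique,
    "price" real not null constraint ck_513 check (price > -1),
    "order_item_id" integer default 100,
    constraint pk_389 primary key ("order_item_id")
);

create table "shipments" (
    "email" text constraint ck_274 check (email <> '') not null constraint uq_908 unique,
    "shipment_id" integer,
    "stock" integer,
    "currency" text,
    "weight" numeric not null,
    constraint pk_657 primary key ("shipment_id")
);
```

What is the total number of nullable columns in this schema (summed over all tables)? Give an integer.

suppliers: 2 nullable (stock, description — PK (priority) and explicit NOT NULL columns excluded).
order_items: 5 nullable (name, title, sku, email, city — PK (order_item_id) and explicit NOT NULL columns excluded).
shipments: 2 nullable (stock, currency — PK (shipment_id) and explicit NOT NULL columns excluded).
Total: 2 + 5 + 2 = 9.

9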